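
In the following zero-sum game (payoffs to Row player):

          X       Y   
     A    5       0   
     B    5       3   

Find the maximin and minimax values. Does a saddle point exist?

Maximin = 3, Minimax = 3, Saddle: True

Work:
Row minimums: [0, 3] → maximin = 3
Column maximums: [5, 3] → minimax = 3
Saddle point exists! Game value = 3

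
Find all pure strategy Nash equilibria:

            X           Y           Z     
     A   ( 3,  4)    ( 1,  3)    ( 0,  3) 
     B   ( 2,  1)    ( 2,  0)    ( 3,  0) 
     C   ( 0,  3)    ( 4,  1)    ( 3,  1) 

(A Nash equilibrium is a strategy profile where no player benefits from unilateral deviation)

Nash equilibrium: (A, X)

Work:
Best responses:
  P1 vs X: payoffs [3, 2, 0] → best response A (payoff 3)
  P1 vs Y: payoffs [1, 2, 4] → best response C (payoff 4)
  P1 vs Z: payoffs [0, 3, 3] → best response B/C (payoff 3)
  P2 vs A: payoffs [4, 3, 3] → best response X (payoff 4)
  P2 vs B: payoffs [1, 0, 0] → best response X (payoff 1)
  P2 vs C: payoffs [3, 1, 1] → best response X (payoff 3)
Mutual best responses: (A,X) → Nash equilibria.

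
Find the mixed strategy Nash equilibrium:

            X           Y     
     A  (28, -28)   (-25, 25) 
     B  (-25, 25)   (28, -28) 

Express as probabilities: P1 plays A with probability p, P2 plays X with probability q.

p = 0.5, q = 0.5

Work:
Find probabilities that make opponent indifferent:
P2 chooses q to make P1 indifferent between A and B
P1 chooses p to make P2 indifferent between X and Y
Mixed NE: P1 plays (A: 0.5, B: 0.5), P2 plays (X: 0.5, Y: 0.5)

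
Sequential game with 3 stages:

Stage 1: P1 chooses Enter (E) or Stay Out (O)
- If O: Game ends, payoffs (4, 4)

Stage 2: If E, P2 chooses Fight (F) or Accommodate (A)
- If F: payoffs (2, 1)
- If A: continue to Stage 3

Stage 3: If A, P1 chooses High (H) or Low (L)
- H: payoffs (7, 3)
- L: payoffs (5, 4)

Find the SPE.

SPE: (E, A, H); Outcome (7, 3)

Work:
Stage 3: P1 chooses H (7 vs 5)
Stage 2: P2: F->1, A->3 (anticipating H). Choose A
Stage 1: P1: O->4, E->7 (anticipating A, H). Choose E
SPE path: E -> A -> H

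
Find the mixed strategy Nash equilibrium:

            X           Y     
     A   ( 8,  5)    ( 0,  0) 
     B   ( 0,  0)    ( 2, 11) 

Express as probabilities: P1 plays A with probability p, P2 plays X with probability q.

p = 0.6875, q = 0.2

Work:
Find probabilities that make opponent indifferent:
P2 chooses q to make P1 indifferent between A and B
P1 chooses p to make P2 indifferent between X and Y
Mixed NE: P1 plays (A: 0.6875, B: 0.3125), P2 plays (X: 0.2, Y: 0.8)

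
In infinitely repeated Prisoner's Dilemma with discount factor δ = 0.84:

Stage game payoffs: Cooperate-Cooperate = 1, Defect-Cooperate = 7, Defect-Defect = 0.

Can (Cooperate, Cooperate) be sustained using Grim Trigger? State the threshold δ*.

δ* = 0.8571; since δ = 0.84 < 0.8571, cooperation cannot be sustained

Work:
For Grim Trigger:
Cooperate forever: 1/(1-δ)
Defect then punished: 7 + 0·δ/(1-δ)
Need: 1/(1-δ) ≥ 7 + 0·δ/(1-δ)
Solving: δ ≥ (T-R)/(T-P) = (7-1)/(7-0) = 0.8571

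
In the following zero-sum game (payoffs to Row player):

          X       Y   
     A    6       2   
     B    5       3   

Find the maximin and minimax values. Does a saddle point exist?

Maximin = 3, Minimax = 3, Saddle: True

Work:
Row minimums: [2, 3] → maximin = 3
Column maximums: [6, 3] → minimax = 3
Saddle point exists! Game value = 3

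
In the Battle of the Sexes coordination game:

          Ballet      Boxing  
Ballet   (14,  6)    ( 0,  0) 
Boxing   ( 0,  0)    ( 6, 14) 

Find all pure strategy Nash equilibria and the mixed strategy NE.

Pure NE: (Ballet, Ballet) and (Boxing, Boxing); Mixed NE: p = 0.7, q = 0.3

Work:
Check pure NE:
(Ballet, Ballet): (14, 6) - no unilateral deviation beneficial
(Boxing, Boxing): (6, 14) - no unilateral deviation beneficial
Mixed NE: P1 plays Ballet with p = 0.7, P2 plays Ballet with q = 0.3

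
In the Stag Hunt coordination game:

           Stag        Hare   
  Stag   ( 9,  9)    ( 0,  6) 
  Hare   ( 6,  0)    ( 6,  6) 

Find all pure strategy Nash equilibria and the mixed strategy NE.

Pure NE: (Stag, Stag) and (Hare, Hare); Mixed NE: p = 0.6667, q = 0.6667

Work:
Check pure NE:
(Stag, Stag): (9, 9) - no unilateral deviation beneficial
(Hare, Hare): (6, 6) - no unilateral deviation beneficial
Mixed NE: P1 plays Stag with p = 0.6667, P2 plays Stag with q = 0.6667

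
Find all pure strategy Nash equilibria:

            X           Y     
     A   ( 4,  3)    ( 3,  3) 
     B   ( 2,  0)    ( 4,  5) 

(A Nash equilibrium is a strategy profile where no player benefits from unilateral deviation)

Nash equilibrium: (A, X), (B, Y)

Work:
Best responses:
  P1 vs X: payoffs [4, 2] → best response A (payoff 4)
  P1 vs Y: payoffs [3, 4] → best response B (payoff 4)
  P2 vs A: payoffs [3, 3] → best response X/Y (payoff 3)
  P2 vs B: payoffs [0, 5] → best response Y (payoff 5)
Mutual best responses: (A,X), (B,Y) → Nash equilibria.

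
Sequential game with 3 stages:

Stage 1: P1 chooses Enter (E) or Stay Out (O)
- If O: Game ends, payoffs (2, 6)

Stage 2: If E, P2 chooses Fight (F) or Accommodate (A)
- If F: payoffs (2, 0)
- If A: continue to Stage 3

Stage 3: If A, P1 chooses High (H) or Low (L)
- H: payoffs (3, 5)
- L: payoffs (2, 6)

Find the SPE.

SPE: (E, A, H); Outcome (3, 5)

Work:
Stage 3: P1 chooses H (3 vs 2)
Stage 2: P2: F->0, A->5 (anticipating H). Choose A
Stage 1: P1: O->2, E->3 (anticipating A, H). Choose E
SPE path: E -> A -> H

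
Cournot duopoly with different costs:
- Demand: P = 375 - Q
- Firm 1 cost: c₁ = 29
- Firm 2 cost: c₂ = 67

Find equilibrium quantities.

q₁* = 128.0, q₂* = 90.0

Work:
Reaction: q₁ = (375 - 29 - q₂)/2
Reaction: q₂ = (375 - 67 - q₁)/2
Solve simultaneously:
q₁* = (375 - 2×29 + 67)/3 = 128.0
q₂* = (375 - 2×67 + 29)/3 = 90.0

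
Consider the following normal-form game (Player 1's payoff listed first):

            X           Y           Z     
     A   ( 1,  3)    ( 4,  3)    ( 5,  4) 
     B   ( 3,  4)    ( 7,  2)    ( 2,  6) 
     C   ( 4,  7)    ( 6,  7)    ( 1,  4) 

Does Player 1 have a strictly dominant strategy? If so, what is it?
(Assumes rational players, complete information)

No strictly dominant strategy exists for Player 1

Work:
A strategy strictly dominates another if it gives a strictly higher payoff against every opponent action. Compare each pair of P1's strategies column-by-column:
  A vs B: [1 vs 3, 4 vs 7, 5 vs 2] → A does not strictly dominate B (column X: 1 ≤ 3)
  A vs C: [1 vs 4, 4 vs 6, 5 vs 1] → A does not strictly dominate C (column X: 1 ≤ 4)
  B vs A: [3 vs 1, 7 vs 4, 2 vs 5] → B does not strictly dominate A (column Z: 2 ≤ 5)
  B vs C: [3 vs 4, 7 vs 6, 2 vs 1] → B does not strictly dominate C (column X: 3 ≤ 4)
  C vs A: [4 vs 1, 6 vs 4, 1 vs 5] → C does not strictly dominate A (column Z: 1 ≤ 5)
  C vs B: [4 vs 3, 6 vs 7, 1 vs 2] → C does not strictly dominate B (column Y: 6 ≤ 7)
No single strategy strictly dominates all others → no strictly dominant strategy.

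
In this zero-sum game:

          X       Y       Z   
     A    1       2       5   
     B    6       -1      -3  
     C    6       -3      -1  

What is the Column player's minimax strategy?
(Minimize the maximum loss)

Column should play Y, value = 2

Work:
Column player minimizes Row's maximum payoff:
Column X: max payoff to Row = 6
Column Y: max payoff to Row = 2
Column Z: max payoff to Row = 5
Minimum is 2, achieved by column Y.
Minimax strategy: Y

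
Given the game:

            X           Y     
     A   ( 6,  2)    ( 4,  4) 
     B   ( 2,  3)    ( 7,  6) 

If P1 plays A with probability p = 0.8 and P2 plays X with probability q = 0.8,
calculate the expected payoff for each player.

E[P1] = 5.08, E[P2] = 2.64

Work:
E[P1] = p·q·π₁(A,X) + p·(1-q)·π₁(A,Y) + (1-p)·q·π₁(B,X) + (1-p)·(1-q)·π₁(B,Y)
= 0.8·0.8·6 + 0.8·0.2·4 + 0.2·0.8·2 + 0.2·0.2·7
= 5.08

E[P2] = 2.64 (similar calculation)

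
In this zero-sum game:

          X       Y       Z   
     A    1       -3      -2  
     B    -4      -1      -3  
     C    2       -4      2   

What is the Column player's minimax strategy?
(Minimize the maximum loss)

Column should play Y, value = -1

Work:
Column player minimizes Row's maximum payoff:
Column X: max payoff to Row = 2
Column Y: max payoff to Row = -1
Column Z: max payoff to Row = 2
Minimum is -1, achieved by column Y.
Minimax strategy: Y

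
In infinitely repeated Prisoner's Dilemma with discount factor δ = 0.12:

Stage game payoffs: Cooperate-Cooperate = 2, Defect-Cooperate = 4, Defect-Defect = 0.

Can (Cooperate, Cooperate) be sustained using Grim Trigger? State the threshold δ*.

δ* = 0.5; since δ = 0.12 < 0.5, cooperation cannot be sustained

Work:
For Grim Trigger:
Cooperate forever: 2/(1-δ)
Defect then punished: 4 + 0·δ/(1-δ)
Need: 2/(1-δ) ≥ 4 + 0·δ/(1-δ)
Solving: δ ≥ (T-R)/(T-P) = (4-2)/(4-0) = 0.5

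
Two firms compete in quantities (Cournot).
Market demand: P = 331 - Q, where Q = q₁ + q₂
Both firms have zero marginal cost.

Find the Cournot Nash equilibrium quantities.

q₁* = q₂* = 110.33; P* = 110.33

Work:
Profit: π_i = P·q_i = (a - q_i - q_j)·q_i
FOC: ∂π_i/∂q_i = a - 2q_i - q_j = 0
Reaction function: q_i = (331 - q_j)/2
Symmetry: q* = 331/3 = 110.33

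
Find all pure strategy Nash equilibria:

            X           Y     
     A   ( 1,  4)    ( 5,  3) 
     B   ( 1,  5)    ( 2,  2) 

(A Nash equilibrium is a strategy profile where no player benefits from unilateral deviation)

Nash equilibrium: (A, X), (B, X)

Work:
Best responses:
  P1 vs X: payoffs [1, 1] → best response A/B (payoff 1)
  P1 vs Y: payoffs [5, 2] → best response A (payoff 5)
  P2 vs A: payoffs [4, 3] → best response X (payoff 4)
  P2 vs B: payoffs [5, 2] → best response X (payoff 5)
Mutual best responses: (A,X), (B,X) → Nash equilibria.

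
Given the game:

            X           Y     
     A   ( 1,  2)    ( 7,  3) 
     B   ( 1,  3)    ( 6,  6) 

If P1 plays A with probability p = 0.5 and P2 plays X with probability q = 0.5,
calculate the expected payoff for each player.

E[P1] = 3.75, E[P2] = 3.5

Work:
E[P1] = p·q·π₁(A,X) + p·(1-q)·π₁(A,Y) + (1-p)·q·π₁(B,X) + (1-p)·(1-q)·π₁(B,Y)
= 0.5·0.5·1 + 0.5·0.5·7 + 0.5·0.5·1 + 0.5·0.5·6
= 3.75

E[P2] = 3.5 (similar calculation)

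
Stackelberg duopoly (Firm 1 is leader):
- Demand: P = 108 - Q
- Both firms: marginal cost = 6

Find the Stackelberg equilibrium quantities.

q₁* (leader) = 51.0, q₂* (follower) = 25.5

Work:
Follower's reaction: q₂ = (a - c - q₁)/2
Leader substitutes: π₁ = q₁·(a - q₁ - (a-c-q₁)/2 - c)
FOC: q₁* = (108 - 6)/2 = 51.00
Then: q₂* = (108 - 6 - 51.0)/2 = 25.50
Leader has first-mover advantage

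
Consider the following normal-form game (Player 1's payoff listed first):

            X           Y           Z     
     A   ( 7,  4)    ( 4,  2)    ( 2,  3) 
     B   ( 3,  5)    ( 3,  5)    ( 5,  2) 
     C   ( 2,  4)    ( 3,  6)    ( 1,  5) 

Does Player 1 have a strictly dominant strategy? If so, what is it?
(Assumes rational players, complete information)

No strictly dominant strategy exists for Player 1

Work:
A strategy strictly dominates another if it gives a strictly higher payoff against every opponent action. Compare each pair of P1's strategies column-by-column:
  A vs B: [7 vs 3, 4 vs 3, 2 vs 5] → A does not strictly dominate B (column Z: 2 ≤ 5)
  A vs C: [7 vs 2, 4 vs 3, 2 vs 1] → A strictly dominates C
  B vs A: [3 vs 7, 3 vs 4, 5 vs 2] → B does not strictly dominate A (column X: 3 ≤ 7)
  B vs C: [3 vs 2, 3 vs 3, 5 vs 1] → B does not strictly dominate C (column Y: 3 ≤ 3)
  C vs A: [2 vs 7, 3 vs 4, 1 vs 2] → C does not strictly dominate A (column X: 2 ≤ 7)
  C vs B: [2 vs 3, 3 vs 3, 1 vs 5] → C does not strictly dominate B (column X: 2 ≤ 3)
No single strategy strictly dominates all others → no strictly dominant strategy.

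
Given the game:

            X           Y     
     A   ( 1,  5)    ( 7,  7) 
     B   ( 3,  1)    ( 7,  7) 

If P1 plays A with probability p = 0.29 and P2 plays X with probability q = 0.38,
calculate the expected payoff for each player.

E[P1] = 5.2596, E[P2] = 5.1608

Work:
E[P1] = p·q·π₁(A,X) + p·(1-q)·π₁(A,Y) + (1-p)·q·π₁(B,X) + (1-p)·(1-q)·π₁(B,Y)
= 0.29·0.38·1 + 0.29·0.62·7 + 0.71·0.38·3 + 0.71·0.62·7
= 5.2596

E[P2] = 5.1608 (similar calculation)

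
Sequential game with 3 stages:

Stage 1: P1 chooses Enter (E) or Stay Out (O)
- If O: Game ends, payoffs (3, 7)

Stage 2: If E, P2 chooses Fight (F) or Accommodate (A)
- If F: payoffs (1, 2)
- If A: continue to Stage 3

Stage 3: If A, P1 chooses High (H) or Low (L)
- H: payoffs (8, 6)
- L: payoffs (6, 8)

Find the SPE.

SPE: (E, A, H); Outcome (8, 6)

Work:
Stage 3: P1 chooses H (8 vs 6)
Stage 2: P2: F->2, A->6 (anticipating H). Choose A
Stage 1: P1: O->3, E->8 (anticipating A, H). Choose E
SPE path: E -> A -> H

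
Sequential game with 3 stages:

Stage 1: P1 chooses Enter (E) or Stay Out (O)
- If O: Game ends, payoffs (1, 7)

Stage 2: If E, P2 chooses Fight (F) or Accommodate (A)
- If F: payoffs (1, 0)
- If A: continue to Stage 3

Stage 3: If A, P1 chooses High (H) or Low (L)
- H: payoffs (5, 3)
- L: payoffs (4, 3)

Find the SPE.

SPE: (E, A, H); Outcome (5, 3)

Work:
Stage 3: P1 chooses H (5 vs 4)
Stage 2: P2: F->0, A->3 (anticipating H). Choose A
Stage 1: P1: O->1, E->5 (anticipating A, H). Choose E
SPE path: E -> A -> H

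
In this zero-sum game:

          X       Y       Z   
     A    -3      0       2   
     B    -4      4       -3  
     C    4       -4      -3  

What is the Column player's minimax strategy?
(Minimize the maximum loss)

Column should play Z, value = 2

Work:
Column player minimizes Row's maximum payoff:
Column X: max payoff to Row = 4
Column Y: max payoff to Row = 4
Column Z: max payoff to Row = 2
Minimum is 2, achieved by column Z.
Minimax strategy: Z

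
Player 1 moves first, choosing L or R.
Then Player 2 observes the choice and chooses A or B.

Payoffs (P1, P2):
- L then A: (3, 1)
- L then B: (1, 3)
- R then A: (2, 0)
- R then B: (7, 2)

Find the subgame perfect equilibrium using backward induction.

P1 plays R, P2 plays B after L and B after R; Payoff (7, 2)

Work:
Backward induction:
After L: P2 chooses B → P1 gets 1
After R: P2 chooses B → P1 gets 7
P1 chooses R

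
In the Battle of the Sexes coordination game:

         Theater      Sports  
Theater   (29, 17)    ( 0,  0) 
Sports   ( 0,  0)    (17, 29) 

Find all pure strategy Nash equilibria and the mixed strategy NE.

Pure NE: (Theater, Theater) and (Sports, Sports); Mixed NE: p = 0.6304, q = 0.3696

Work:
Check pure NE:
(Theater, Theater): (29, 17) - no unilateral deviation beneficial
(Sports, Sports): (17, 29) - no unilateral deviation beneficial
Mixed NE: P1 plays Theater with p = 0.6304, P2 plays Theater with q = 0.3696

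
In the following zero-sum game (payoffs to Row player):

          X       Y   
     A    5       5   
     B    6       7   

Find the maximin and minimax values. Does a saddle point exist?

Maximin = 6, Minimax = 6, Saddle: True

Work:
Row minimums: [5, 6] → maximin = 6
Column maximums: [6, 7] → minimax = 6
Saddle point exists! Game value = 6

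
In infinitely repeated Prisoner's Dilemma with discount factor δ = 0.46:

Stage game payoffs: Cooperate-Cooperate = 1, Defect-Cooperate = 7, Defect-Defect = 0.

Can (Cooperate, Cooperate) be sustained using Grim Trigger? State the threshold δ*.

δ* = 0.8571; since δ = 0.46 < 0.8571, cooperation cannot be sustained

Work:
For Grim Trigger:
Cooperate forever: 1/(1-δ)
Defect then punished: 7 + 0·δ/(1-δ)
Need: 1/(1-δ) ≥ 7 + 0·δ/(1-δ)
Solving: δ ≥ (T-R)/(T-P) = (7-1)/(7-0) = 0.8571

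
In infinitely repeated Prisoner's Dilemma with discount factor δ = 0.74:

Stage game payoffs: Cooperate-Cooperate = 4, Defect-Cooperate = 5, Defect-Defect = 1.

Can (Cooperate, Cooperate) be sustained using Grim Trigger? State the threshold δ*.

δ* = 0.25; since δ = 0.74 ≥ 0.25, cooperation can be sustained

Work:
For Grim Trigger:
Cooperate forever: 4/(1-δ)
Defect then punished: 5 + 1·δ/(1-δ)
Need: 4/(1-δ) ≥ 5 + 1·δ/(1-δ)
Solving: δ ≥ (T-R)/(T-P) = (5-4)/(5-1) = 0.25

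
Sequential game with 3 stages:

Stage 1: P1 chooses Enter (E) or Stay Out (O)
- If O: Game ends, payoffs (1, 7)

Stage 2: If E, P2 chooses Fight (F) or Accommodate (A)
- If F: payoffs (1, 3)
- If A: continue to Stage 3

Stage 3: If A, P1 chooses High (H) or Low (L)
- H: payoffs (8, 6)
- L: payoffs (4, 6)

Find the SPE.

SPE: (E, A, H); Outcome (8, 6)

Work:
Stage 3: P1 chooses H (8 vs 4)
Stage 2: P2: F->3, A->6 (anticipating H). Choose A
Stage 1: P1: O->1, E->8 (anticipating A, H). Choose E
SPE path: E -> A -> H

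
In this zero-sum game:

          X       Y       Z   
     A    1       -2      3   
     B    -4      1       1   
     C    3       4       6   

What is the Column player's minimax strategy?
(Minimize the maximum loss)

Column should play X, value = 3

Work:
Column player minimizes Row's maximum payoff:
Column X: max payoff to Row = 3
Column Y: max payoff to Row = 4
Column Z: max payoff to Row = 6
Minimum is 3, achieved by column X.
Minimax strategy: X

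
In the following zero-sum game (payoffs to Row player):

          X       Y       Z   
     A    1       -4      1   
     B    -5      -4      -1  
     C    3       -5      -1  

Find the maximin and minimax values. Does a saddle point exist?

Maximin = -4, Minimax = -4, Saddle: True

Work:
Row minimums: [-4, -5, -5] → maximin = -4
Column maximums: [3, -4, 1] → minimax = -4
Saddle point exists! Game value = -4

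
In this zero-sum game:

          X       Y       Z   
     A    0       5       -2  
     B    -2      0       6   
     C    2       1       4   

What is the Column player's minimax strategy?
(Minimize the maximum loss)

Column should play X, value = 2

Work:
Column player minimizes Row's maximum payoff:
Column X: max payoff to Row = 2
Column Y: max payoff to Row = 5
Column Z: max payoff to Row = 6
Minimum is 2, achieved by column X.
Minimax strategy: X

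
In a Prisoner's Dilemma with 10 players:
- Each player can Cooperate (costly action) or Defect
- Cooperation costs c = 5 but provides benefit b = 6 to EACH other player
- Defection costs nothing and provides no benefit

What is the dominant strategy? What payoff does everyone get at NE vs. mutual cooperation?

Dominant: Defect; NE payoff = 0; Coop payoff = 49

Work:
Defect dominates (saves cost c = 5, benefit to others is external)
NE: All defect → everyone gets 0
If all cooperate: each receives (9)×6 - 5 = 49
Social dilemma: 49 > 0 but NE gives 0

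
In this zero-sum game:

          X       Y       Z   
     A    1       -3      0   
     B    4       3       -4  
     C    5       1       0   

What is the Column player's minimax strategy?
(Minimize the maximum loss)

Column should play Z, value = 0

Work:
Column player minimizes Row's maximum payoff:
Column X: max payoff to Row = 5
Column Y: max payoff to Row = 3
Column Z: max payoff to Row = 0
Minimum is 0, achieved by column Z.
Minimax strategy: Z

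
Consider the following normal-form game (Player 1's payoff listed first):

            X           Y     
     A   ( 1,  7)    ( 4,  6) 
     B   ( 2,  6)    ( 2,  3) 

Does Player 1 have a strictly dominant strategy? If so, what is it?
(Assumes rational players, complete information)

No strictly dominant strategy exists for Player 1

Work:
A strategy strictly dominates another if it gives a strictly higher payoff against every opponent action. Compare each pair of P1's strategies column-by-column:
  A vs B: [1 vs 2, 4 vs 2] → A does not strictly dominate B (column X: 1 ≤ 2)
  B vs A: [2 vs 1, 2 vs 4] → B does not strictly dominate A (column Y: 2 ≤ 4)
No single strategy strictly dominates all others → no strictly dominant strategy.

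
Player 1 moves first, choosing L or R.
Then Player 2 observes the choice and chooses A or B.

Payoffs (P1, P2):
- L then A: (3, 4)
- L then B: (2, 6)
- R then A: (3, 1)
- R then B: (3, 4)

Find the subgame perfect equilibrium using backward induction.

P1 plays R, P2 plays B after L and B after R; Payoff (3, 4)

Work:
Backward induction:
After L: P2 chooses B → P1 gets 2
After R: P2 chooses B → P1 gets 3
P1 chooses R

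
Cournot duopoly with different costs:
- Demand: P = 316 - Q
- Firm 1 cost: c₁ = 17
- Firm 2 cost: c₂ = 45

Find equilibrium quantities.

q₁* = 109.0, q₂* = 81.0

Work:
Reaction: q₁ = (316 - 17 - q₂)/2
Reaction: q₂ = (316 - 45 - q₁)/2
Solve simultaneously:
q₁* = (316 - 2×17 + 45)/3 = 109.0
q₂* = (316 - 2×45 + 17)/3 = 81.0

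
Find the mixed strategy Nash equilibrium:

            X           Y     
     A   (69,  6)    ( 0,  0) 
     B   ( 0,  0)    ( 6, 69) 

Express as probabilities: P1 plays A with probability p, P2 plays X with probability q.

p = 0.92, q = 0.08

Work:
Find probabilities that make opponent indifferent:
P2 chooses q to make P1 indifferent between A and B
P1 chooses p to make P2 indifferent between X and Y
Mixed NE: P1 plays (A: 0.92, B: 0.08), P2 plays (X: 0.08, Y: 0.92)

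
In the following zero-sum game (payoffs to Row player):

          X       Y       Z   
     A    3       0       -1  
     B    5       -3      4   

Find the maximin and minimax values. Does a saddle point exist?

Maximin = -1, Minimax = 0, Saddle: False

Work:
Row minimums: [-1, -3] → maximin = -1
Column maximums: [5, 0, 4] → minimax = 0
No saddle point (maximin ≠ minimax). Mixed strategy needed.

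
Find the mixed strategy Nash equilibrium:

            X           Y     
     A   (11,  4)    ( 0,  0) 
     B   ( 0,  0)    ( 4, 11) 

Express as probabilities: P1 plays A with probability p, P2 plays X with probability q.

p = 0.7333, q = 0.2667

Work:
Find probabilities that make opponent indifferent:
P2 chooses q to make P1 indifferent between A and B
P1 chooses p to make P2 indifferent between X and Y
Mixed NE: P1 plays (A: 0.7333, B: 0.2667), P2 plays (X: 0.2667, Y: 0.7333)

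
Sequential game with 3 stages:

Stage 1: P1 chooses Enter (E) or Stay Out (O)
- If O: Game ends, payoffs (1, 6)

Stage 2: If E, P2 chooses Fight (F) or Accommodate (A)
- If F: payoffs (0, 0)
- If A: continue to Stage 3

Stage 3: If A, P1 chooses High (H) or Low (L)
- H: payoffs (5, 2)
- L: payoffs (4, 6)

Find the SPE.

SPE: (E, A, H); Outcome (5, 2)

Work:
Stage 3: P1 chooses H (5 vs 4)
Stage 2: P2: F->0, A->2 (anticipating H). Choose A
Stage 1: P1: O->1, E->5 (anticipating A, H). Choose E
SPE path: E -> A -> H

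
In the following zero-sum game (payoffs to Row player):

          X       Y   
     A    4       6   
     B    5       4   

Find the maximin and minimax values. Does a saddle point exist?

Maximin = 4, Minimax = 5, Saddle: False

Work:
Row minimums: [4, 4] → maximin = 4
Column maximums: [5, 6] → minimax = 5
No saddle point (maximin ≠ minimax). Mixed strategy needed.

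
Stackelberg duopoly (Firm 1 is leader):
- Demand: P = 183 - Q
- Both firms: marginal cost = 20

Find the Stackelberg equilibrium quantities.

q₁* (leader) = 81.5, q₂* (follower) = 40.75

Work:
Follower's reaction: q₂ = (a - c - q₁)/2
Leader substitutes: π₁ = q₁·(a - q₁ - (a-c-q₁)/2 - c)
FOC: q₁* = (183 - 20)/2 = 81.50
Then: q₂* = (183 - 20 - 81.5)/2 = 40.75
Leader has first-mover advantage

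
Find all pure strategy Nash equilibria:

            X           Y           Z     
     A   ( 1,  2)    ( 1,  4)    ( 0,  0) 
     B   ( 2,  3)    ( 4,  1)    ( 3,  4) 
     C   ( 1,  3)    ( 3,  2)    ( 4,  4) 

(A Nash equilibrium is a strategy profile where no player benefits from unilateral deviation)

Nash equilibrium: (C, Z)

Work:
Best responses:
  P1 vs X: payoffs [1, 2, 1] → best response B (payoff 2)
  P1 vs Y: payoffs [1, 4, 3] → best response B (payoff 4)
  P1 vs Z: payoffs [0, 3, 4] → best response C (payoff 4)
  P2 vs A: payoffs [2, 4, 0] → best response Y (payoff 4)
  P2 vs B: payoffs [3, 1, 4] → best response Z (payoff 4)
  P2 vs C: payoffs [3, 2, 4] → best response Z (payoff 4)
Mutual best responses: (C,Z) → Nash equilibria.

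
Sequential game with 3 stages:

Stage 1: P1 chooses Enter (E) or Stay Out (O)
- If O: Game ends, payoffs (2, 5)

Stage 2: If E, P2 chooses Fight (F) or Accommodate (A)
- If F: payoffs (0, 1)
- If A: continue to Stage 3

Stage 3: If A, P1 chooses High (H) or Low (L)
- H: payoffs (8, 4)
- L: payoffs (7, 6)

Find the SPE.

SPE: (E, A, H); Outcome (8, 4)

Work:
Stage 3: P1 chooses H (8 vs 7)
Stage 2: P2: F->1, A->4 (anticipating H). Choose A
Stage 1: P1: O->2, E->8 (anticipating A, H). Choose E
SPE path: E -> A -> H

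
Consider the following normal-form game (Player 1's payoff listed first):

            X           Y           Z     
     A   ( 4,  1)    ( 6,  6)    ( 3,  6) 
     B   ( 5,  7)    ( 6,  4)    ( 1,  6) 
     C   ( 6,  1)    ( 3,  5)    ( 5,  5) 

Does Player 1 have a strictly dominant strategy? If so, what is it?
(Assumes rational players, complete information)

No strictly dominant strategy exists for Player 1

Work:
A strategy strictly dominates another if it gives a strictly higher payoff against every opponent action. Compare each pair of P1's strategies column-by-column:
  A vs B: [4 vs 5, 6 vs 6, 3 vs 1] → A does not strictly dominate B (column X: 4 ≤ 5)
  A vs C: [4 vs 6, 6 vs 3, 3 vs 5] → A does not strictly dominate C (column X: 4 ≤ 6)
  B vs A: [5 vs 4, 6 vs 6, 1 vs 3] → B does not strictly dominate A (column Y: 6 ≤ 6)
  B vs C: [5 vs 6, 6 vs 3, 1 vs 5] → B does not strictly dominate C (column X: 5 ≤ 6)
  C vs A: [6 vs 4, 3 vs 6, 5 vs 3] → C does not strictly dominate A (column Y: 3 ≤ 6)
  C vs B: [6 vs 5, 3 vs 6, 5 vs 1] → C does not strictly dominate B (column Y: 3 ≤ 6)
No single strategy strictly dominates all others → no strictly dominant strategy.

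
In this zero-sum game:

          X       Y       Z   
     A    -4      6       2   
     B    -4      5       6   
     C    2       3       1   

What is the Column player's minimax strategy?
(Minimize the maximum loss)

Column should play X, value = 2

Work:
Column player minimizes Row's maximum payoff:
Column X: max payoff to Row = 2
Column Y: max payoff to Row = 6
Column Z: max payoff to Row = 6
Minimum is 2, achieved by column X.
Minimax strategy: X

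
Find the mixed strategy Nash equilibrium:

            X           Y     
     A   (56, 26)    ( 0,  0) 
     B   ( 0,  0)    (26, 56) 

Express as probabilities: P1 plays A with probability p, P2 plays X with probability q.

p = 0.6829, q = 0.3171

Work:
Find probabilities that make opponent indifferent:
P2 chooses q to make P1 indifferent between A and B
P1 chooses p to make P2 indifferent between X and Y
Mixed NE: P1 plays (A: 0.6829, B: 0.3171), P2 plays (X: 0.3171, Y: 0.6829)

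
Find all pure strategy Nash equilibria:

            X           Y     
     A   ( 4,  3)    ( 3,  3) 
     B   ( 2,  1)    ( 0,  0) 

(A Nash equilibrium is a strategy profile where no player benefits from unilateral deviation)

Nash equilibrium: (A, X), (A, Y)

Work:
Best responses:
  P1 vs X: payoffs [4, 2] → best response A (payoff 4)
  P1 vs Y: payoffs [3, 0] → best response A (payoff 3)
  P2 vs A: payoffs [3, 3] → best response X/Y (payoff 3)
  P2 vs B: payoffs [1, 0] → best response X (payoff 1)
Mutual best responses: (A,X), (A,Y) → Nash equilibria.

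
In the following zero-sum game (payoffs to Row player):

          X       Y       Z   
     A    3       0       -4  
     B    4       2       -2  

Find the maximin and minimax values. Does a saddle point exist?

Maximin = -2, Minimax = -2, Saddle: True

Work:
Row minimums: [-4, -2] → maximin = -2
Column maximums: [4, 2, -2] → minimax = -2
Saddle point exists! Game value = -2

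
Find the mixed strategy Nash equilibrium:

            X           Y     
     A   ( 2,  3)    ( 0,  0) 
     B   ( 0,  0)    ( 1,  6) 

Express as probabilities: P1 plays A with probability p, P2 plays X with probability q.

p = 0.6667, q = 0.3333

Work:
Find probabilities that make opponent indifferent:
P2 chooses q to make P1 indifferent between A and B
P1 chooses p to make P2 indifferent between X and Y
Mixed NE: P1 plays (A: 0.6667, B: 0.3333), P2 plays (X: 0.3333, Y: 0.6667)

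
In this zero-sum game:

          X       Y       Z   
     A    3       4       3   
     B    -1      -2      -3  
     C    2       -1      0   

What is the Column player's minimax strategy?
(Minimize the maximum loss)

Column should play X or Z (all achieve the minimum), value = 3

Work:
Column player minimizes Row's maximum payoff:
Column X: max payoff to Row = 3
Column Y: max payoff to Row = 4
Column Z: max payoff to Row = 3
Minimum is 3, achieved by columns X, Z (tied).
Each of X or Z is a minimax strategy.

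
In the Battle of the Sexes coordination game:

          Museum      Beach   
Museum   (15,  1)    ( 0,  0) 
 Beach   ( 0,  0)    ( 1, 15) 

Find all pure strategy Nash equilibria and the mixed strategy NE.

Pure NE: (Museum, Museum) and (Beach, Beach); Mixed NE: p = 0.9375, q = 0.0625

Work:
Check pure NE:
(Museum, Museum): (15, 1) - no unilateral deviation beneficial
(Beach, Beach): (1, 15) - no unilateral deviation beneficial
Mixed NE: P1 plays Museum with p = 0.9375, P2 plays Museum with q = 0.0625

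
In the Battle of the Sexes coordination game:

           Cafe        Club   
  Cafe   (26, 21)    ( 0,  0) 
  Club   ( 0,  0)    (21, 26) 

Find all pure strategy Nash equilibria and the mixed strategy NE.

Pure NE: (Cafe, Cafe) and (Club, Club); Mixed NE: p = 0.5532, q = 0.4468

Work:
Check pure NE:
(Cafe, Cafe): (26, 21) - no unilateral deviation beneficial
(Club, Club): (21, 26) - no unilateral deviation beneficial
Mixed NE: P1 plays Cafe with p = 0.5532, P2 plays Cafe with q = 0.4468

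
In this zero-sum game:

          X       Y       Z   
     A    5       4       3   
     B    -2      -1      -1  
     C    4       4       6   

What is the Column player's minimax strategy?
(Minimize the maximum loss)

Column should play Y, value = 4

Work:
Column player minimizes Row's maximum payoff:
Column X: max payoff to Row = 5
Column Y: max payoff to Row = 4
Column Z: max payoff to Row = 6
Minimum is 4, achieved by column Y.
Minimax strategy: Y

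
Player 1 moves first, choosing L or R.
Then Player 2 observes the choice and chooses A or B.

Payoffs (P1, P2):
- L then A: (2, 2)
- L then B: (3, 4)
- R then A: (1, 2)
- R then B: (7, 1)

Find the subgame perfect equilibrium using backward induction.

P1 plays L, P2 plays B after L and A after R; Payoff (3, 4)

Work:
Backward induction:
After L: P2 chooses B → P1 gets 3
After R: P2 chooses A → P1 gets 1
P1 chooses L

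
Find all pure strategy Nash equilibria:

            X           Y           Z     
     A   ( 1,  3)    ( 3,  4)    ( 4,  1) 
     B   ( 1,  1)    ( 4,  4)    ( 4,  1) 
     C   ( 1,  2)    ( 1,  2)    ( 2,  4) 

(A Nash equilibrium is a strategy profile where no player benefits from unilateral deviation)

Nash equilibrium: (B, Y)

Work:
Best responses:
  P1 vs X: payoffs [1, 1, 1] → best response A/B/C (payoff 1)
  P1 vs Y: payoffs [3, 4, 1] → best response B (payoff 4)
  P1 vs Z: payoffs [4, 4, 2] → best response A/B (payoff 4)
  P2 vs A: payoffs [3, 4, 1] → best response Y (payoff 4)
  P2 vs B: payoffs [1, 4, 1] → best response Y (payoff 4)
  P2 vs C: payoffs [2, 2, 4] → best response Z (payoff 4)
Mutual best responses: (B,Y) → Nash equilibria.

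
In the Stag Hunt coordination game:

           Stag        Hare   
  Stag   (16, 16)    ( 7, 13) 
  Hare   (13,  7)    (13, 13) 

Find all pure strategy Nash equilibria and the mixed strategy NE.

Pure NE: (Stag, Stag) and (Hare, Hare); Mixed NE: p = 0.6667, q = 0.6667

Work:
Check pure NE:
(Stag, Stag): (16, 16) - no unilateral deviation beneficial
(Hare, Hare): (13, 13) - no unilateral deviation beneficial
Mixed NE: P1 plays Stag with p = 0.6667, P2 plays Stag with q = 0.6667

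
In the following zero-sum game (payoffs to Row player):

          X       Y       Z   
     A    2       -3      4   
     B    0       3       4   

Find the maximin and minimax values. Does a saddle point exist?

Maximin = 0, Minimax = 2, Saddle: False

Work:
Row minimums: [-3, 0] → maximin = 0
Column maximums: [2, 3, 4] → minimax = 2
No saddle point (maximin ≠ minimax). Mixed strategy needed.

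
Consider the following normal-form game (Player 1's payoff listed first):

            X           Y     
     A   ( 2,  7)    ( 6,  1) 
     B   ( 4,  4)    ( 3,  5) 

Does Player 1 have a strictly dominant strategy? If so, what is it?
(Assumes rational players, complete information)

No strictly dominant strategy exists for Player 1

Work:
A strategy strictly dominates another if it gives a strictly higher payoff against every opponent action. Compare each pair of P1's strategies column-by-column:
  A vs B: [2 vs 4, 6 vs 3] → A does not strictly dominate B (column X: 2 ≤ 4)
  B vs A: [4 vs 2, 3 vs 6] → B does not strictly dominate A (column Y: 3 ≤ 6)
No single strategy strictly dominates all others → no strictly dominant strategy.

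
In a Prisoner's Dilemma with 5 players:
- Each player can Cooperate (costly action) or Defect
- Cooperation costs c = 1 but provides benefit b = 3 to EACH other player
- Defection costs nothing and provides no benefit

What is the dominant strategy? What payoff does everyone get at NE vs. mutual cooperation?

Dominant: Defect; NE payoff = 0; Coop payoff = 11

Work:
Defect dominates (saves cost c = 1, benefit to others is external)
NE: All defect → everyone gets 0
If all cooperate: each receives (4)×3 - 1 = 11
Social dilemma: 11 > 0 but NE gives 0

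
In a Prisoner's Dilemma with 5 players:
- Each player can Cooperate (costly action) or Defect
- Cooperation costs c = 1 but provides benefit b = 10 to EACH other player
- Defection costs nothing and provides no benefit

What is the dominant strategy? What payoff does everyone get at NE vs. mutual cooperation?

Dominant: Defect; NE payoff = 0; Coop payoff = 39

Work:
Defect dominates (saves cost c = 1, benefit to others is external)
NE: All defect → everyone gets 0
If all cooperate: each receives (4)×10 - 1 = 39
Social dilemma: 39 > 0 but NE gives 0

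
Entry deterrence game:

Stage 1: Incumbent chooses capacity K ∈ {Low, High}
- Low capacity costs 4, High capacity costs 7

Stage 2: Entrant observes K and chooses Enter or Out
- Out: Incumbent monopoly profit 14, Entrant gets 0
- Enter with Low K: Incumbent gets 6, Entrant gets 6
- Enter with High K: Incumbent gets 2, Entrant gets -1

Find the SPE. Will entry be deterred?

SPE: (High, Enter|Low, Out|High); Entry deterred. Incumbent net profit = 7

Work:
After Low K: Entrant enters (6 > 0)
After High K: Entrant stays out (-1 < 0)
Incumbent: Low → 6−4=2, High → 14−7=7
Incumbent chooses High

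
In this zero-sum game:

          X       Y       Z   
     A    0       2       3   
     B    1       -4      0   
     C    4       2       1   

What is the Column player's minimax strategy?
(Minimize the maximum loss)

Column should play Y, value = 2

Work:
Column player minimizes Row's maximum payoff:
Column X: max payoff to Row = 4
Column Y: max payoff to Row = 2
Column Z: max payoff to Row = 3
Minimum is 2, achieved by column Y.
Minimax strategy: Y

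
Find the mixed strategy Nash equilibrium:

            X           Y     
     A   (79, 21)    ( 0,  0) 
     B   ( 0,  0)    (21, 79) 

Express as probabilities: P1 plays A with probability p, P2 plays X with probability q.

p = 0.79, q = 0.21

Work:
Find probabilities that make opponent indifferent:
P2 chooses q to make P1 indifferent between A and B
P1 chooses p to make P2 indifferent between X and Y
Mixed NE: P1 plays (A: 0.79, B: 0.21), P2 plays (X: 0.21, Y: 0.79)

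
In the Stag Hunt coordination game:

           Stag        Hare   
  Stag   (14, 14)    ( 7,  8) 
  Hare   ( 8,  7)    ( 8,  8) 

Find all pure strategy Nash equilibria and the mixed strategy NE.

Pure NE: (Stag, Stag) and (Hare, Hare); Mixed NE: p = 0.1429, q = 0.1429

Work:
Check pure NE:
(Stag, Stag): (14, 14) - no unilateral deviation beneficial
(Hare, Hare): (8, 8) - no unilateral deviation beneficial
Mixed NE: P1 plays Stag with p = 0.1429, P2 plays Stag with q = 0.1429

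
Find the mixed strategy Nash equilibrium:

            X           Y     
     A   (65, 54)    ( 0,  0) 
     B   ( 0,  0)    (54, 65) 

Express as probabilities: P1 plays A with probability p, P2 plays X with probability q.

p = 0.5462, q = 0.4538

Work:
Find probabilities that make opponent indifferent:
P2 chooses q to make P1 indifferent between A and B
P1 chooses p to make P2 indifferent between X and Y
Mixed NE: P1 plays (A: 0.5462, B: 0.4538), P2 plays (X: 0.4538, Y: 0.5462)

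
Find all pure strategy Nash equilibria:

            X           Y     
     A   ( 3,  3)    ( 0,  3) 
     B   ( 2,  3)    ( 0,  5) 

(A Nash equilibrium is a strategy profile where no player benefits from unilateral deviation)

Nash equilibrium: (A, X), (A, Y), (B, Y)

Work:
Best responses:
  P1 vs X: payoffs [3, 2] → best response A (payoff 3)
  P1 vs Y: payoffs [0, 0] → best response A/B (payoff 0)
  P2 vs A: payoffs [3, 3] → best response X/Y (payoff 3)
  P2 vs B: payoffs [3, 5] → best response Y (payoff 5)
Mutual best responses: (A,X), (A,Y), (B,Y) → Nash equilibria.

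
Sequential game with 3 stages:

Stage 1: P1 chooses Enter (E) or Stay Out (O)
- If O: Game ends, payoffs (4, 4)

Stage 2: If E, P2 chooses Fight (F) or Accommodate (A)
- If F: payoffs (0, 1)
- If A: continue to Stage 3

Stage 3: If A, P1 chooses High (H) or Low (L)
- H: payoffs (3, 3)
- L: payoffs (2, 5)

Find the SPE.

SPE: (O, A, H); Outcome (4, 4)

Work:
Stage 3: P1 chooses H (3 vs 2)
Stage 2: P2: F->1, A->3 (anticipating H). Choose A
Stage 1: P1: O->4, E->3 (anticipating A, H). Choose O
SPE path: O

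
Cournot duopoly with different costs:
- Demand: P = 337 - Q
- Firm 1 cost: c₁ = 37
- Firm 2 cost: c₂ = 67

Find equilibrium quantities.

q₁* = 110.0, q₂* = 80.0

Work:
Reaction: q₁ = (337 - 37 - q₂)/2
Reaction: q₂ = (337 - 67 - q₁)/2
Solve simultaneously:
q₁* = (337 - 2×37 + 67)/3 = 110.0
q₂* = (337 - 2×67 + 37)/3 = 80.0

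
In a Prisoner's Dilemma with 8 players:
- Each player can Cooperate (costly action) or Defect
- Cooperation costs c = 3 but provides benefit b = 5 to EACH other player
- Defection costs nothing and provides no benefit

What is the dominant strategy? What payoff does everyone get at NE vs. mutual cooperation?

Dominant: Defect; NE payoff = 0; Coop payoff = 32

Work:
Defect dominates (saves cost c = 3, benefit to others is external)
NE: All defect → everyone gets 0
If all cooperate: each receives (7)×5 - 3 = 32
Social dilemma: 32 > 0 but NE gives 0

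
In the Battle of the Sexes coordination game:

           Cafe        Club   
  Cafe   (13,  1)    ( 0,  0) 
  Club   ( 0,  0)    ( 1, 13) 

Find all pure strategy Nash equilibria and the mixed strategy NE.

Pure NE: (Cafe, Cafe) and (Club, Club); Mixed NE: p = 0.9286, q = 0.0714

Work:
Check pure NE:
(Cafe, Cafe): (13, 1) - no unilateral deviation beneficial
(Club, Club): (1, 13) - no unilateral deviation beneficial
Mixed NE: P1 plays Cafe with p = 0.9286, P2 plays Cafe with q = 0.0714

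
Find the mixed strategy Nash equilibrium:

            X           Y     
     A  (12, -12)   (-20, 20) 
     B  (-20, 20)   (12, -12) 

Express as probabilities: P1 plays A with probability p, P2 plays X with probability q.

p = 0.5, q = 0.5

Work:
Find probabilities that make opponent indifferent:
P2 chooses q to make P1 indifferent between A and B
P1 chooses p to make P2 indifferent between X and Y
Mixed NE: P1 plays (A: 0.5, B: 0.5), P2 plays (X: 0.5, Y: 0.5)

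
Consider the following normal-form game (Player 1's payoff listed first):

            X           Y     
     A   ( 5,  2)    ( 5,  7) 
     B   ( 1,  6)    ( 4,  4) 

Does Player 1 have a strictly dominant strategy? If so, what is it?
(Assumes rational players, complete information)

Yes, Player 1's strictly dominant strategy is A

Work:
A strategy strictly dominates another if it gives a strictly higher payoff against every opponent action. Compare each pair of P1's strategies column-by-column:
  A vs B: [5 vs 1, 5 vs 4] → A strictly dominates B
  B vs A: [1 vs 5, 4 vs 5] → B does not strictly dominate A (column X: 1 ≤ 5)
A strictly dominates every other strategy → strictly dominant.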